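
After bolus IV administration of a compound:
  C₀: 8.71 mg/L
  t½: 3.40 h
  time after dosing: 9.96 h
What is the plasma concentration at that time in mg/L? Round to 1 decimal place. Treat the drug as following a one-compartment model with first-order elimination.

1.1 mg/L

k = ln2 / t½ = 0.693147 / 3.40 = 0.2039 h⁻¹
C = C₀ · e^(−k·t) = 8.710 × e^(−0.2039 × 9.96)
  = 8.710 × 0.1312 = 1.143 mg/L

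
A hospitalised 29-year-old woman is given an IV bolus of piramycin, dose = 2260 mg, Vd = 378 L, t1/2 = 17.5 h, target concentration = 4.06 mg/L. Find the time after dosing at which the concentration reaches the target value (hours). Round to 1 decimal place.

9.8 h

C₀ = Dose / Vd = 2260 / 378 = 5.979 mg/L
k = ln2 / t½ = 0.693147 / 17.5 = 0.03961 h⁻¹
t = ln(C₀ / C) / k = ln(5.979 / 4.06) / 0.03961
  = ln(1.473) / 0.03961 = 0.3873 / 0.03961 = 9.778 h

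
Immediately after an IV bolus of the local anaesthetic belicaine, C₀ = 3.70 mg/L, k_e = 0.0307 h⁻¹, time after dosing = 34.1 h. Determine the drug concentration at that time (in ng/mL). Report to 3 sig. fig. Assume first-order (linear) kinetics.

1300 ng/mL

C = C₀ · e^(−k·t) = 3.700 × e^(−0.03070 × 34.1)
  = 3.700 × 0.3510 = 1.299 mg/L
Convert: 1.299 mg/L × 1000 = 1299 ng/mL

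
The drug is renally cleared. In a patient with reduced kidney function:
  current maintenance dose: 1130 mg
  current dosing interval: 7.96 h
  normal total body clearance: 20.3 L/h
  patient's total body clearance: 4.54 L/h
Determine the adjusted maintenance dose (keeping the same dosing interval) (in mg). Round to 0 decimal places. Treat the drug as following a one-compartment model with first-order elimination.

To keep the same average steady-state level, dosing rate must scale with clearance.
CL ratio = 4.54 / 20.3 = 0.2236
New dose (same interval) = 1130 × 0.2236 = 252.7 mg

253 mg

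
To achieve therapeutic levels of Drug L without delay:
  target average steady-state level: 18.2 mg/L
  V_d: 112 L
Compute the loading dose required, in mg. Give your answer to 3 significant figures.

LD = Css × Vd = 18.2 × 112 = 2038 mg

2040 mg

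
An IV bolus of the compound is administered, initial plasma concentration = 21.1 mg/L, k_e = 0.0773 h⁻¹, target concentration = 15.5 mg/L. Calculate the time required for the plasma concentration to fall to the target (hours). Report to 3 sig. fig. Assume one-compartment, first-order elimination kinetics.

t = ln(C₀ / C) / k = ln(21.10 / 15.5) / 0.07730
  = ln(1.361) / 0.07730 = 0.3082 / 0.07730 = 3.987 h

3.99 h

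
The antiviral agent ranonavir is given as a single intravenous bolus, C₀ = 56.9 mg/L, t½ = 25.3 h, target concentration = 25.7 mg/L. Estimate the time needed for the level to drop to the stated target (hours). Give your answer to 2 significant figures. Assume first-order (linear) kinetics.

29 h

k = ln2 / t½ = 0.693147 / 25.3 = 0.02740 h⁻¹
t = ln(C₀ / C) / k = ln(56.90 / 25.7) / 0.02740
  = ln(2.214) / 0.02740 = 0.7948 / 0.02740 = 29.01 h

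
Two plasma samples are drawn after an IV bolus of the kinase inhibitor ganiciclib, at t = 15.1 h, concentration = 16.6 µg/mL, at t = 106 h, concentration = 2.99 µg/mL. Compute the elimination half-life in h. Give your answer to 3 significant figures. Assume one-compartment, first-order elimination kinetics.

36.8 h

k = ln(C₁/C₂) / (t₂ − t₁) = ln(16.6/2.99) / (106 − 15.1)
  = 1.714 / 90.90 = 0.01886 h⁻¹
t½ = ln2 / k = 0.693147 / 0.01886 = 36.75 h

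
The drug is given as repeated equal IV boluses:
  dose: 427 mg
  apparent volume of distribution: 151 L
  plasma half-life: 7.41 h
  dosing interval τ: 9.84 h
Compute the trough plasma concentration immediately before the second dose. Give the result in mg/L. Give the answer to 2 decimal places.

C₀ per dose = Dose / Vd = 427 / 151 = 2.828 mg/L
k = ln2 / t½ = 0.693147 / 7.41 = 0.09354 h⁻¹
Fraction remaining after one interval: r = e^(−kτ) = e^(−0.09354 × 9.84) = 0.3983
Before dose 2, 1 dose has been given (aged 1τ).
C_trough = C₀ × r = 2.828 × 0.3983 = 1.126 mg/L

1.13 mg/L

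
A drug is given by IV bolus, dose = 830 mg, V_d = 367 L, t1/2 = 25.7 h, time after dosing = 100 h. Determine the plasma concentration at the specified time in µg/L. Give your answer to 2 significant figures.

C₀ = Dose / Vd = 830.0 / 367 = 2.262 mg/L
k = ln2 / t½ = 0.693147 / 25.7 = 0.02697 h⁻¹
C = C₀ · e^(−k·t) = 2.262 × e^(−0.02697 × 100)
  = 2.262 × 0.06741 = 0.1525 mg/L
Convert: 0.1525 mg/L × 1000 = 152.5 µg/L

150 µg/L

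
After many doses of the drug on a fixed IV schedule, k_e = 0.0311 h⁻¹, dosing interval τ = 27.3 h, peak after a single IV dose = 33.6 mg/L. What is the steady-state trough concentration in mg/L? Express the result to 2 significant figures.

25 mg/L

e^(−kτ) = e^(−0.03110 × 27.3) = 0.4278
Accumulation ratio R = 1 / (1 − e^(−kτ)) = 1 / (1 − 0.4278) = 1.748
Steady-state trough = C₀ × R × e^(−kτ) = 33.6 × 1.748 × 0.4278 = 25.13 mg/L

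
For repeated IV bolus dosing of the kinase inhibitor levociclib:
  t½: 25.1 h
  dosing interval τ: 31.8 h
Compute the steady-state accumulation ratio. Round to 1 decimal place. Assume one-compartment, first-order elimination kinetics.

1.7

k = ln2 / t½ = 0.693147 / 25.1 = 0.02762 h⁻¹
e^(−kτ) = e^(−0.02762 × 31.8) = 0.4155
Accumulation ratio R = 1 / (1 − e^(−kτ)) = 1 / (1 − 0.4155) = 1.711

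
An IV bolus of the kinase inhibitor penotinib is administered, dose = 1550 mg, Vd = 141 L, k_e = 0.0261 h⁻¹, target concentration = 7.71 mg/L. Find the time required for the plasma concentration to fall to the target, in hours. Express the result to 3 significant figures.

C₀ = Dose / Vd = 1550 / 141 = 10.99 mg/L
t = ln(C₀ / C) / k = ln(10.99 / 7.71) / 0.02610
  = ln(1.425) / 0.02610 = 0.3542 / 0.02610 = 13.57 h

13.6 h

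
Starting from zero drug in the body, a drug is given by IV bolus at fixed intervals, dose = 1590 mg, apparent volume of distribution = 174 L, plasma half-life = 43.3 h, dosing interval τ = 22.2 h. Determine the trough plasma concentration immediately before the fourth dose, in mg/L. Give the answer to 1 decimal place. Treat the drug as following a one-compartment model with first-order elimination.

14.0 mg/L

C₀ per dose = Dose / Vd = 1590 / 174 = 9.138 mg/L
k = ln2 / t½ = 0.693147 / 43.3 = 0.01601 h⁻¹
Fraction remaining after one interval: r = e^(−kτ) = e^(−0.01601 × 22.2) = 0.7009
Before dose 4, 3 doses have been given (aged 1τ, 2τ, 3τ).
C_trough = C₀ × (r + r² + … + r^3) = C₀ × r(1−r^3)/(1−r)
        = 9.138 × 0.7009 × (1 − 0.3443) / (1 − 0.7009) = 14.04 mg/L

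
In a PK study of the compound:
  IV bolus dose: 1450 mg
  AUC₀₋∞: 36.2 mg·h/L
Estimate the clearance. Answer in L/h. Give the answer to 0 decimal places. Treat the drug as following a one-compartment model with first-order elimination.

CL = Dose / AUC = 1450 / 36.2 = 40.06 L/h

40 L/h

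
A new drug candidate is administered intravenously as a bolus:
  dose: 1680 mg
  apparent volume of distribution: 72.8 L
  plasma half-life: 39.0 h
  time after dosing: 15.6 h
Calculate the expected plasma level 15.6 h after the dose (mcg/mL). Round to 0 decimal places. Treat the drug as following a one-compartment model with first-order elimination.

17 mcg/mL

C₀ = Dose / Vd = 1680 / 72.8 = 23.08 mg/L
k = ln2 / t½ = 0.693147 / 39.0 = 0.01777 h⁻¹
C = C₀ · e^(−k·t) = 23.08 × e^(−0.01777 × 15.6)
  = 23.08 × 0.7579 = 17.49 mg/L
(17.49 mg/L = 17.49 mcg/mL)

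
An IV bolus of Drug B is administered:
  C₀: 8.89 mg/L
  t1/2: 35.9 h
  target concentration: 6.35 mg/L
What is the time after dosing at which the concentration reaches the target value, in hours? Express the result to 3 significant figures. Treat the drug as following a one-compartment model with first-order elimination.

k = ln2 / t½ = 0.693147 / 35.9 = 0.01931 h⁻¹
t = ln(C₀ / C) / k = ln(8.890 / 6.35) / 0.01931
  = ln(1.400) / 0.01931 = 0.3365 / 0.01931 = 17.43 h

17.4 h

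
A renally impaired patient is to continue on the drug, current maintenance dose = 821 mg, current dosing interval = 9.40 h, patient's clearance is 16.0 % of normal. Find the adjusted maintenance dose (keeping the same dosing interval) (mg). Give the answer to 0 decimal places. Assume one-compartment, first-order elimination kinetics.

131 mg

To keep the same average steady-state level, dosing rate must scale with clearance.
CL ratio = 16.0 / 100 = 0.1600
New dose (same interval) = 821 × 0.1600 = 131.4 mg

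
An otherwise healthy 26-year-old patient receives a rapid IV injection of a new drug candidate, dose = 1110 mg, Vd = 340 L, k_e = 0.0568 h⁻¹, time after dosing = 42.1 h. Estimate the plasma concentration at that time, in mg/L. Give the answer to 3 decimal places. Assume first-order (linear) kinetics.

0.299 mg/L

C₀ = Dose / Vd = 1110 / 340 = 3.265 mg/L
C = C₀ · e^(−k·t) = 3.265 × e^(−0.05680 × 42.1)
  = 3.265 × 0.09151 = 0.2988 mg/L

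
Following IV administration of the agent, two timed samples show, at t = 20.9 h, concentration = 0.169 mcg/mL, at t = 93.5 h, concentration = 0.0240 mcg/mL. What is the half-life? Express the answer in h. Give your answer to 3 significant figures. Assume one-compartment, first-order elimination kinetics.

k = ln(C₁/C₂) / (t₂ − t₁) = ln(0.169/0.0240) / (93.5 − 20.9)
  = 1.952 / 72.60 = 0.02689 h⁻¹
t½ = ln2 / k = 0.693147 / 0.02689 = 25.78 h

25.8 h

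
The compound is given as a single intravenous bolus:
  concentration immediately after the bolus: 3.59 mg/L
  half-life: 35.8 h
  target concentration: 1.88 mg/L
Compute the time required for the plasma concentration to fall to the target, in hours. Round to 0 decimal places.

33 h

k = ln2 / t½ = 0.693147 / 35.8 = 0.01936 h⁻¹
t = ln(C₀ / C) / k = ln(3.590 / 1.88) / 0.01936
  = ln(1.910) / 0.01936 = 0.6471 / 0.01936 = 33.42 h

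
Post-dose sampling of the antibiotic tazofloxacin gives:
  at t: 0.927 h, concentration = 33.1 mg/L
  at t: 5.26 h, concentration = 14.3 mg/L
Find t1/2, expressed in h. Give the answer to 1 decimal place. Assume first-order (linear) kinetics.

3.6 h

k = ln(C₁/C₂) / (t₂ − t₁) = ln(33.1/14.3) / (5.26 − 0.927)
  = 0.8393 / 4.333 = 0.1937 h⁻¹
t½ = ln2 / k = 0.693147 / 0.1937 = 3.578 h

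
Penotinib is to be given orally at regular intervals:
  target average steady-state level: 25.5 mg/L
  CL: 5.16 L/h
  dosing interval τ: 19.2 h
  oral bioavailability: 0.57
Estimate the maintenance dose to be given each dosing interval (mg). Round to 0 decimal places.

At steady state, F × (Dose/τ) = Css × CL.
Dose = Css × CL × τ / F = 25.5 × 5.160 × 19.2 / 0.57 = 4432 mg

4432 mg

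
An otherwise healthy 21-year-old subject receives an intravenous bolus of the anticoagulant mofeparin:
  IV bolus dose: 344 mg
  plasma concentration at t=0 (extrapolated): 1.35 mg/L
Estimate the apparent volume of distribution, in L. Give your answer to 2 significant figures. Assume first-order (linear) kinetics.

Vd = Dose / C₀ = 344.0 / 1.35 = 254.8 L

250 L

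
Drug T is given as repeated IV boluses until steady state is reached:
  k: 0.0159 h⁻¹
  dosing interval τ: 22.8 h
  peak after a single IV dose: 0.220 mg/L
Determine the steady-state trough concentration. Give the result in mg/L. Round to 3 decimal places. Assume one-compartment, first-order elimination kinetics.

0.503 mg/L

e^(−kτ) = e^(−0.01590 × 22.8) = 0.6959
Accumulation ratio R = 1 / (1 − e^(−kτ)) = 1 / (1 − 0.6959) = 3.288
Steady-state trough = C₀ × R × e^(−kτ) = 0.220 × 3.288 × 0.6959 = 0.5034 mg/L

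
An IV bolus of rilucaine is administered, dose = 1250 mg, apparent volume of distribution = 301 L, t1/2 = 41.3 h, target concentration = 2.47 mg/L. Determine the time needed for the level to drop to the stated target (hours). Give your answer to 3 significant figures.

C₀ = Dose / Vd = 1250 / 301 = 4.153 mg/L
k = ln2 / t½ = 0.693147 / 41.3 = 0.01678 h⁻¹
t = ln(C₀ / C) / k = ln(4.153 / 2.47) / 0.01678
  = ln(1.681) / 0.01678 = 0.5194 / 0.01678 = 30.95 h

31.0 h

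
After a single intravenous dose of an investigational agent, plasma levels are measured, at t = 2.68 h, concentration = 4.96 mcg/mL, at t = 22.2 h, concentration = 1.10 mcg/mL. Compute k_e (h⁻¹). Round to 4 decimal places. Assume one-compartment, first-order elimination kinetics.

0.0772 h⁻¹

k = ln(C₁/C₂) / (t₂ − t₁) = ln(4.96/1.10) / (22.2 − 2.68)
  = 1.506 / 19.52 = 0.07715 h⁻¹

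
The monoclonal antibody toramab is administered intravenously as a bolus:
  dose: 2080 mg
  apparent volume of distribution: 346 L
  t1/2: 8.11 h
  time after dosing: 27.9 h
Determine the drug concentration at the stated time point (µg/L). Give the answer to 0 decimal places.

C₀ = Dose / Vd = 2080 / 346 = 6.012 mg/L
k = ln2 / t½ = 0.693147 / 8.11 = 0.08547 h⁻¹
C = C₀ · e^(−k·t) = 6.012 × e^(−0.08547 × 27.9)
  = 6.012 × 0.09212 = 0.5538 mg/L
Convert: 0.5538 mg/L × 1000 = 553.8 µg/L

554 µg/L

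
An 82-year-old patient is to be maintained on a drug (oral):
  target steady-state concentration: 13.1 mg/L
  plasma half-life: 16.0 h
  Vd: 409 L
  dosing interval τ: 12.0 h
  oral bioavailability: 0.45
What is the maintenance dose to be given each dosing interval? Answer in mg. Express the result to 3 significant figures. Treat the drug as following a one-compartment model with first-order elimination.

6190 mg

k = ln2 / t½ = 0.693147 / 16.0 = 0.04332 h⁻¹
CL = k × Vd = 0.04332 × 409 = 17.72 L/h
At steady state, F × (Dose/τ) = Css × CL.
Dose = Css × CL × τ / F = 13.1 × 17.72 × 12.0 / 0.45 = 6190 mg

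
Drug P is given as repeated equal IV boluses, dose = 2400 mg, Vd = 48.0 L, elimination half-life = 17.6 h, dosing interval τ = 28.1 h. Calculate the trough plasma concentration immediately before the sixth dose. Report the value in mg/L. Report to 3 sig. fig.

24.6 mg/L

C₀ per dose = Dose / Vd = 2400 / 48.0 = 50.00 mg/L
k = ln2 / t½ = 0.693147 / 17.6 = 0.03938 h⁻¹
Fraction remaining after one interval: r = e^(−kτ) = e^(−0.03938 × 28.1) = 0.3307
Before dose 6, 5 doses have been given (aged 1τ, 2τ, 3τ, 4τ, 5τ).
C_trough = C₀ × (r + r² + … + r^5) = C₀ × r(1−r^5)/(1−r)
        = 50.00 × 0.3307 × (1 − 0.003955) / (1 − 0.3307) = 24.61 mg/L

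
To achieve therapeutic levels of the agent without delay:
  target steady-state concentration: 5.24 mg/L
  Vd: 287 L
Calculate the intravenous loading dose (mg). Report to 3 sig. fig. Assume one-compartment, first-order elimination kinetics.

1500 mg

LD = Css × Vd = 5.24 × 287 = 1504 mg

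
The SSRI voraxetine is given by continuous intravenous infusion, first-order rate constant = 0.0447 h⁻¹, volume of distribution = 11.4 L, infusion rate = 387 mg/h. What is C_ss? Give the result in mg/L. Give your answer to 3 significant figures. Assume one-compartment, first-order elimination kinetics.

CL = k × Vd = 0.04470 × 11.4 = 0.5096 L/h
At steady state Css = R₀ / CL = 387 / 0.5096 = 759.4 mg/L

759 mg/L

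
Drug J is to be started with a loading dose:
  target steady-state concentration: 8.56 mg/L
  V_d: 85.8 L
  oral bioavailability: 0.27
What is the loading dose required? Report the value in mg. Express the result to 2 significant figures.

2700 mg

LD = Css × Vd / F = 8.56 × 85.8 / 0.27 = 2720 mg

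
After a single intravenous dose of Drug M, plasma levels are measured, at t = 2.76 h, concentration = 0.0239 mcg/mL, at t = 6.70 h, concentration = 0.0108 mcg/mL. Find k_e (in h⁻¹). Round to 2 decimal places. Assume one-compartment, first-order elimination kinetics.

k = ln(C₁/C₂) / (t₂ − t₁) = ln(0.0239/0.0108) / (6.70 − 2.76)
  = 0.7943 / 3.940 = 0.2016 h⁻¹

0.20 h⁻¹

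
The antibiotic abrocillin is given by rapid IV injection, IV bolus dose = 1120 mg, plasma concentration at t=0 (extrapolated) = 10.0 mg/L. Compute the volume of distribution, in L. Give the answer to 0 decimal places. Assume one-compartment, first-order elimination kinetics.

Vd = Dose / C₀ = 1120 / 10.0 = 112.0 L

112 L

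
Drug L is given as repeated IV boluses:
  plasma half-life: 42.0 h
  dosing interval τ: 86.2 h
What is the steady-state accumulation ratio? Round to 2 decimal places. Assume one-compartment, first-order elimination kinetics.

k = ln2 / t½ = 0.693147 / 42.0 = 0.01650 h⁻¹
e^(−kτ) = e^(−0.01650 × 86.2) = 0.2412
Accumulation ratio R = 1 / (1 − e^(−kτ)) = 1 / (1 − 0.2412) = 1.318

1.32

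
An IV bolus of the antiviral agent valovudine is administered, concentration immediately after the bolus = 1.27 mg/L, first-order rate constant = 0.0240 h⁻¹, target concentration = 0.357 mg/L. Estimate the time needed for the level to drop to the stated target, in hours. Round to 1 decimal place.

t = ln(C₀ / C) / k = ln(1.270 / 0.357) / 0.02400
  = ln(3.557) / 0.02400 = 1.269 / 0.02400 = 52.88 h

52.9 h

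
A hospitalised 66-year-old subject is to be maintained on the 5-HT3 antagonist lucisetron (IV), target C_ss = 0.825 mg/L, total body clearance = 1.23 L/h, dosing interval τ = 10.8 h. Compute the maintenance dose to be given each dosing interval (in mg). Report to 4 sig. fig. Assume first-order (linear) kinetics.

At steady state, Dose/τ = Css × CL.
Dose = Css × CL × τ = 0.825 × 1.230 × 10.8 = 10.96 mg

10.96 mg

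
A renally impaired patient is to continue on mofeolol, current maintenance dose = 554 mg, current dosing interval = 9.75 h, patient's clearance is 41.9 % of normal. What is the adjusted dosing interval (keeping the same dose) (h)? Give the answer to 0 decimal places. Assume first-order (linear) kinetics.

23 h

To keep the same average steady-state level, dosing rate must scale with clearance.
CL ratio = 41.9 / 100 = 0.4190
New interval (same dose) = 9.75 / 0.4190 = 23.27 h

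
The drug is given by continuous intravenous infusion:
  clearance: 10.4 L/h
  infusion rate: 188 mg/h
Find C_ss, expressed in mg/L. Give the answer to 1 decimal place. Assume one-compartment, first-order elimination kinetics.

18.1 mg/L

At steady state Css = R₀ / CL = 188 / 10.40 = 18.08 mg/L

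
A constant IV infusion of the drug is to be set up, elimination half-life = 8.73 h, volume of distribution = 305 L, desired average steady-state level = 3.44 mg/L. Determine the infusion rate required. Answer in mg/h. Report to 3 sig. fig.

k = ln2 / t½ = 0.693147 / 8.73 = 0.07940 h⁻¹
CL = k × Vd = 0.07940 × 305 = 24.22 L/h
At steady state, infusion rate R₀ = Css × CL = 3.44 × 24.22 = 83.32 mg/h

83.3 mg/h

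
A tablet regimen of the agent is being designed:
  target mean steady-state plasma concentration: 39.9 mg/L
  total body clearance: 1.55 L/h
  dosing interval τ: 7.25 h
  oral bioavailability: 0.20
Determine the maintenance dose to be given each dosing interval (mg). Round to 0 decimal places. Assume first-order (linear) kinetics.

At steady state, F × (Dose/τ) = Css × CL.
Dose = Css × CL × τ / F = 39.9 × 1.550 × 7.25 / 0.20 = 2242 mg

2242 mg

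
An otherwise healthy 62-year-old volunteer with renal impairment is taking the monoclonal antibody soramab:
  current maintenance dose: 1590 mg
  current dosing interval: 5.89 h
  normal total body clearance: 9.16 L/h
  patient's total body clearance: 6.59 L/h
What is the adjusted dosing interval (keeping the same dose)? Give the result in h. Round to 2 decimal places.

8.19 h

To keep the same average steady-state level, dosing rate must scale with clearance.
CL ratio = 6.59 / 9.16 = 0.7194
New interval (same dose) = 5.89 / 0.7194 = 8.187 h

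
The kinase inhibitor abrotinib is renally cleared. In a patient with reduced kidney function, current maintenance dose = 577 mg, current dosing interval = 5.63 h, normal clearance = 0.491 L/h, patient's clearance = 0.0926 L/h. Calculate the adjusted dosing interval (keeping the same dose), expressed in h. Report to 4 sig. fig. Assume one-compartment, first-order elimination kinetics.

29.85 h

To keep the same average steady-state level, dosing rate must scale with clearance.
CL ratio = 0.0926 / 0.491 = 0.1886
New interval (same dose) = 5.63 / 0.1886 = 29.85 h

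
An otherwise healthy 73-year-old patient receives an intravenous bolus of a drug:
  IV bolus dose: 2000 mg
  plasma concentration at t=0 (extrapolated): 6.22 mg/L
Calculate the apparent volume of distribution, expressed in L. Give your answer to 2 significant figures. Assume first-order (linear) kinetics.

320 L

Vd = Dose / C₀ = 2000 / 6.22 = 321.5 L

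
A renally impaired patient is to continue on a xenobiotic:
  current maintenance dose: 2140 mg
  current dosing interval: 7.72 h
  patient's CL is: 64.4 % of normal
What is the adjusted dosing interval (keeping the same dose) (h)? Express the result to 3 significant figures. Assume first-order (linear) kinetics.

12.0 h

To keep the same average steady-state level, dosing rate must scale with clearance.
CL ratio = 64.4 / 100 = 0.6440
New interval (same dose) = 7.72 / 0.6440 = 11.99 h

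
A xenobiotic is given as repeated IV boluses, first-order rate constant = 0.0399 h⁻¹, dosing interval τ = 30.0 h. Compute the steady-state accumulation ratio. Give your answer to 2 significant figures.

1.4

e^(−kτ) = e^(−0.03990 × 30.0) = 0.3021
Accumulation ratio R = 1 / (1 − e^(−kτ)) = 1 / (1 − 0.3021) = 1.433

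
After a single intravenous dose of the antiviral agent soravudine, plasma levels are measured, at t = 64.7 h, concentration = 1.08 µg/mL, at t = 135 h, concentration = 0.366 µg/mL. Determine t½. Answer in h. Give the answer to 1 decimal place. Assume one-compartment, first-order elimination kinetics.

45.0 h

k = ln(C₁/C₂) / (t₂ − t₁) = ln(1.08/0.366) / (135 − 64.7)
  = 1.082 / 70.30 = 0.01539 h⁻¹
t½ = ln2 / k = 0.693147 / 0.01539 = 45.04 h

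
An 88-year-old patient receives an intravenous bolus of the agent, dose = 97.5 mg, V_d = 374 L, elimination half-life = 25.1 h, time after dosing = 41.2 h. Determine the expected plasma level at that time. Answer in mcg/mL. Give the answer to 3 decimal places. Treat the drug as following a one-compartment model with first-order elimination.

0.084 mcg/mL

C₀ = Dose / Vd = 97.50 / 374 = 0.2607 mg/L
k = ln2 / t½ = 0.693147 / 25.1 = 0.02762 h⁻¹
C = C₀ · e^(−k·t) = 0.2607 × e^(−0.02762 × 41.2)
  = 0.2607 × 0.3205 = 0.08355 mg/L
(0.08355 mg/L = 0.08355 mcg/mL)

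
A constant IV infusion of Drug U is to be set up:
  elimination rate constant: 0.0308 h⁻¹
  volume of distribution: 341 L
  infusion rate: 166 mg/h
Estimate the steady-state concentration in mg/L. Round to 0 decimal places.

16 mg/L

CL = k × Vd = 0.03080 × 341 = 10.50 L/h
At steady state Css = R₀ / CL = 166 / 10.50 = 15.81 mg/L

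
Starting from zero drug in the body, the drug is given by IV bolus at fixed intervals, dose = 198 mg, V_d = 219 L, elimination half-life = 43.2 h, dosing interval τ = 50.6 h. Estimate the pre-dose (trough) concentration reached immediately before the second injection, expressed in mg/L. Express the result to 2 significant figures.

C₀ per dose = Dose / Vd = 198 / 219 = 0.9041 mg/L
k = ln2 / t½ = 0.693147 / 43.2 = 0.01605 h⁻¹
Fraction remaining after one interval: r = e^(−kτ) = e^(−0.01605 × 50.6) = 0.4439
Before dose 2, 1 dose has been given (aged 1τ).
C_trough = C₀ × r = 0.9041 × 0.4439 = 0.4013 mg/L

0.40 mg/L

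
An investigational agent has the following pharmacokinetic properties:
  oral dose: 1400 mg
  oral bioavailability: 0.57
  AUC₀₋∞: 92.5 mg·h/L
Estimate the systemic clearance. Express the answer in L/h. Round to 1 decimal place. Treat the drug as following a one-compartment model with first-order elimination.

CL = F·Dose / AUC = 0.57 × 1400 / 92.5 = 8.627 L/h

8.6 L/h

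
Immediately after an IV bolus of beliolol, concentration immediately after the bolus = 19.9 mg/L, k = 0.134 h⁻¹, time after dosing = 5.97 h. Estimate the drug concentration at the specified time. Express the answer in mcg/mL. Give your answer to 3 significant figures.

C = C₀ · e^(−k·t) = 19.90 × e^(−0.1340 × 5.97)
  = 19.90 × 0.4493 = 8.941 mg/L
(8.941 mg/L = 8.941 mcg/mL)

8.94 mcg/mL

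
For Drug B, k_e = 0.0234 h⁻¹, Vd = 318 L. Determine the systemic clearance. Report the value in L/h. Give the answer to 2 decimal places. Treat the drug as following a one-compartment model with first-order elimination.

7.44 L/h

CL = k × Vd = 0.0234 × 318 = 7.441 L/h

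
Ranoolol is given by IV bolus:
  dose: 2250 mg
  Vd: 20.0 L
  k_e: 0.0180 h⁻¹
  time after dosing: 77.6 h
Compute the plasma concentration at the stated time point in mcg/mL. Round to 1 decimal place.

27.8 mcg/mL

C₀ = Dose / Vd = 2250 / 20.0 = 112.5 mg/L
C = C₀ · e^(−k·t) = 112.5 × e^(−0.01800 × 77.6)
  = 112.5 × 0.2474 = 27.83 mg/L
(27.83 mg/L = 27.83 mcg/mL)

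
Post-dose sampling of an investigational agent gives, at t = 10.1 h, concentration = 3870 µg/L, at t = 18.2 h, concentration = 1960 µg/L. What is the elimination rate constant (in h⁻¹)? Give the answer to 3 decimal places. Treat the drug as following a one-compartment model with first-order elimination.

k = ln(C₁/C₂) / (t₂ − t₁) = ln(3870/1960) / (18.2 − 10.1)
  = 0.6803 / 8.100 = 0.08399 h⁻¹

0.084 h⁻¹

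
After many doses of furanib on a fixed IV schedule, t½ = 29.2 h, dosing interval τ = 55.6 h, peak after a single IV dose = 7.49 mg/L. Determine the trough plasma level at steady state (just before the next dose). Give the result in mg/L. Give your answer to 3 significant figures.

k = ln2 / t½ = 0.693147 / 29.2 = 0.02374 h⁻¹
e^(−kτ) = e^(−0.02374 × 55.6) = 0.2672
Accumulation ratio R = 1 / (1 − e^(−kτ)) = 1 / (1 − 0.2672) = 1.365
Steady-state trough = C₀ × R × e^(−kτ) = 7.49 × 1.365 × 0.2672 = 2.732 mg/L

2.73 mg/L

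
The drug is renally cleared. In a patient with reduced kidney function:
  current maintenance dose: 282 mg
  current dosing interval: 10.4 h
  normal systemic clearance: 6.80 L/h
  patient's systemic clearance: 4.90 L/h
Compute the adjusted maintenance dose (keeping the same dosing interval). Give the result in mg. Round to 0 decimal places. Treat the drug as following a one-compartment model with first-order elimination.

203 mg

To keep the same average steady-state level, dosing rate must scale with clearance.
CL ratio = 4.90 / 6.80 = 0.7206
New dose (same interval) = 282 × 0.7206 = 203.2 mg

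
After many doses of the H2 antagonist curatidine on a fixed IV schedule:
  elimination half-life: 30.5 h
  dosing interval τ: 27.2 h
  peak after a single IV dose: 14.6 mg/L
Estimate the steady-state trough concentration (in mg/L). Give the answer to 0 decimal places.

17 mg/L

k = ln2 / t½ = 0.693147 / 30.5 = 0.02273 h⁻¹
e^(−kτ) = e^(−0.02273 × 27.2) = 0.5389
Accumulation ratio R = 1 / (1 − e^(−kτ)) = 1 / (1 − 0.5389) = 2.169
Steady-state trough = C₀ × R × e^(−kτ) = 14.6 × 2.169 × 0.5389 = 17.07 mg/L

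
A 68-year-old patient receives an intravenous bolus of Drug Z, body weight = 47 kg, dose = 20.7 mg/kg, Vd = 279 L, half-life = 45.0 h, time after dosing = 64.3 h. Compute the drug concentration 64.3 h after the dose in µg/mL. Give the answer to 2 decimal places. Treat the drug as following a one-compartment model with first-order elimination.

1.30 µg/mL

Total dose = 20.7 × 47 = 972.9 mg
C₀ = Dose / Vd = 972.9 / 279 = 3.487 mg/L
k = ln2 / t½ = 0.693147 / 45.0 = 0.01540 h⁻¹
C = C₀ · e^(−k·t) = 3.487 × e^(−0.01540 × 64.3)
  = 3.487 × 0.3715 = 1.295 mg/L
(1.295 mg/L = 1.295 µg/mL)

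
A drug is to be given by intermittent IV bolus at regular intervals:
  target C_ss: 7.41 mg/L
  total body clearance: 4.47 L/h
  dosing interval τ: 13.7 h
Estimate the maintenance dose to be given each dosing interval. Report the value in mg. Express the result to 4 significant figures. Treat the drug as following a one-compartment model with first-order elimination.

453.8 mg

At steady state, Dose/τ = Css × CL.
Dose = Css × CL × τ = 7.41 × 4.470 × 13.7 = 453.8 mg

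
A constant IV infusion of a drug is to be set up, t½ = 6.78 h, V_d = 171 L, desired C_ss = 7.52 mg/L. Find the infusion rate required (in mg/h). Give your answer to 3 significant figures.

k = ln2 / t½ = 0.693147 / 6.78 = 0.1022 h⁻¹
CL = k × Vd = 0.1022 × 171 = 17.48 L/h
At steady state, infusion rate R₀ = Css × CL = 7.52 × 17.48 = 131.4 mg/h

131 mg/h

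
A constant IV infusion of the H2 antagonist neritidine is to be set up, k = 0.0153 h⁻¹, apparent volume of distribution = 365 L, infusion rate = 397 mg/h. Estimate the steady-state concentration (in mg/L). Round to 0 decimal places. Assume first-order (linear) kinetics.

CL = k × Vd = 0.01530 × 365 = 5.585 L/h
At steady state Css = R₀ / CL = 397 / 5.585 = 71.08 mg/L

71 mg/L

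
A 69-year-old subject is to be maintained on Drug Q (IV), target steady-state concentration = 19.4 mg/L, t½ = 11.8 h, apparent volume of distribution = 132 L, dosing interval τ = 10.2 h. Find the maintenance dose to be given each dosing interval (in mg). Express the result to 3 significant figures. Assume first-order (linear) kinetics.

k = ln2 / t½ = 0.693147 / 11.8 = 0.05874 h⁻¹
CL = k × Vd = 0.05874 × 132 = 7.754 L/h
At steady state, Dose/τ = Css × CL.
Dose = Css × CL × τ = 19.4 × 7.754 × 10.2 = 1534 mg

1530 mg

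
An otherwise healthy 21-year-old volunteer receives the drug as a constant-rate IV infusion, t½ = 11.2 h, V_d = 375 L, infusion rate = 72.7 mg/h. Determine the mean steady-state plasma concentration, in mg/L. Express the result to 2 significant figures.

k = ln2 / t½ = 0.693147 / 11.2 = 0.06189 h⁻¹
CL = k × Vd = 0.06189 × 375 = 23.21 L/h
At steady state Css = R₀ / CL = 72.7 / 23.21 = 3.132 mg/L

3.1 mg/L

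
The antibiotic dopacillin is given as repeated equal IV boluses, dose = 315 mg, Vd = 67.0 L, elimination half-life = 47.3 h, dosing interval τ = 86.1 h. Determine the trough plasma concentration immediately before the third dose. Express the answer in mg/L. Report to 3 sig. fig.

C₀ per dose = Dose / Vd = 315 / 67.0 = 4.701 mg/L
k = ln2 / t½ = 0.693147 / 47.3 = 0.01465 h⁻¹
Fraction remaining after one interval: r = e^(−kτ) = e^(−0.01465 × 86.1) = 0.2833
Before dose 3, 2 doses have been given (aged 1τ, 2τ).
C_trough = C₀ × (r + r²) = 4.701 × (0.2833 + 0.08026) = 1.709 mg/L

1.71 mg/L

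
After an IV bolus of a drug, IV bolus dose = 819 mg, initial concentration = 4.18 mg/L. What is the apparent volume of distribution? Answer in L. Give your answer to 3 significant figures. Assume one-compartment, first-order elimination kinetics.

196 L

Vd = Dose / C₀ = 819.0 / 4.18 = 195.9 L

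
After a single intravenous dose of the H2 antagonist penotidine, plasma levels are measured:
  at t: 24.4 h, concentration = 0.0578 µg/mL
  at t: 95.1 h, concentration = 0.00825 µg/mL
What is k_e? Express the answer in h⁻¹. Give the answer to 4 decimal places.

k = ln(C₁/C₂) / (t₂ − t₁) = ln(0.0578/0.00825) / (95.1 − 24.4)
  = 1.947 / 70.70 = 0.02754 h⁻¹

0.0275 h⁻¹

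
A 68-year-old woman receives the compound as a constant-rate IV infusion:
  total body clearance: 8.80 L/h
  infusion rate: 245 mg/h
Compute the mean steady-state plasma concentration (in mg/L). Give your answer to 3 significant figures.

At steady state Css = R₀ / CL = 245 / 8.800 = 27.84 mg/L

27.8 mg/L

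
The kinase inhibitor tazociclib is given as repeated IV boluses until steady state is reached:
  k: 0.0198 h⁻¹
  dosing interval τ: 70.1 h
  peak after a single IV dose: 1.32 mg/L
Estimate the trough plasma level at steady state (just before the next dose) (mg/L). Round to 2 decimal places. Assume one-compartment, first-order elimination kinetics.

e^(−kτ) = e^(−0.01980 × 70.1) = 0.2496
Accumulation ratio R = 1 / (1 − e^(−kτ)) = 1 / (1 − 0.2496) = 1.333
Steady-state trough = C₀ × R × e^(−kτ) = 1.32 × 1.333 × 0.2496 = 0.4392 mg/L

0.44 mg/L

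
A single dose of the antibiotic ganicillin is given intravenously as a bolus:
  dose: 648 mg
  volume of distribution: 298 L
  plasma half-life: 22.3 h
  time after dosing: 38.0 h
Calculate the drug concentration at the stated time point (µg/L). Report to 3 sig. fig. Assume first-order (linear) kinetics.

667 µg/L

C₀ = Dose / Vd = 648.0 / 298 = 2.174 mg/L
k = ln2 / t½ = 0.693147 / 22.3 = 0.03108 h⁻¹
C = C₀ · e^(−k·t) = 2.174 × e^(−0.03108 × 38.0)
  = 2.174 × 0.3070 = 0.6674 mg/L
Convert: 0.6674 mg/L × 1000 = 667.4 µg/L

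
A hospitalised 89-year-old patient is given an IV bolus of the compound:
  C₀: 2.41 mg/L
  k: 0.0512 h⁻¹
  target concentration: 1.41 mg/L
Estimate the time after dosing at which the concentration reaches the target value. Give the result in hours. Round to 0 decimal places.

t = ln(C₀ / C) / k = ln(2.410 / 1.41) / 0.05120
  = ln(1.709) / 0.05120 = 0.5359 / 0.05120 = 10.47 h

10 h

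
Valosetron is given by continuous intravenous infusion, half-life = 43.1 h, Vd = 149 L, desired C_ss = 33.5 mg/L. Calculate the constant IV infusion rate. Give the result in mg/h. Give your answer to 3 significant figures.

80.3 mg/h

k = ln2 / t½ = 0.693147 / 43.1 = 0.01608 h⁻¹
CL = k × Vd = 0.01608 × 149 = 2.396 L/h
At steady state, infusion rate R₀ = Css × CL = 33.5 × 2.396 = 80.27 mg/h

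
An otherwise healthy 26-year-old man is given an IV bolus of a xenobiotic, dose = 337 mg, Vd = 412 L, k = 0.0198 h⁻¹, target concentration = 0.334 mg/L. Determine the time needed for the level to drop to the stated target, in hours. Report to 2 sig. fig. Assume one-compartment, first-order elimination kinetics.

45 h

C₀ = Dose / Vd = 337.0 / 412 = 0.8180 mg/L
t = ln(C₀ / C) / k = ln(0.8180 / 0.334) / 0.01980
  = ln(2.449) / 0.01980 = 0.8957 / 0.01980 = 45.24 h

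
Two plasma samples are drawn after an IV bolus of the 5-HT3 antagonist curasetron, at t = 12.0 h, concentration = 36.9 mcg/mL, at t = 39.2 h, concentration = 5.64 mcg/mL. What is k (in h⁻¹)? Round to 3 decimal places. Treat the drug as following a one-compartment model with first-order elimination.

k = ln(C₁/C₂) / (t₂ − t₁) = ln(36.9/5.64) / (39.2 − 12.0)
  = 1.878 / 27.20 = 0.06904 h⁻¹

0.069 h⁻¹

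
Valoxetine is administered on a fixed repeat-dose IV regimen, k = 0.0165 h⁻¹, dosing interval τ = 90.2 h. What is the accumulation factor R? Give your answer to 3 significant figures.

1.29

e^(−kτ) = e^(−0.01650 × 90.2) = 0.2258
Accumulation ratio R = 1 / (1 − e^(−kτ)) = 1 / (1 − 0.2258) = 1.292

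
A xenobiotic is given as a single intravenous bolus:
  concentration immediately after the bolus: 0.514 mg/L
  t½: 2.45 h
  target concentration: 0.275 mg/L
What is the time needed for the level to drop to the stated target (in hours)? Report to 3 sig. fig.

2.21 h

k = ln2 / t½ = 0.693147 / 2.45 = 0.2829 h⁻¹
t = ln(C₀ / C) / k = ln(0.5140 / 0.275) / 0.2829
  = ln(1.869) / 0.2829 = 0.6254 / 0.2829 = 2.211 h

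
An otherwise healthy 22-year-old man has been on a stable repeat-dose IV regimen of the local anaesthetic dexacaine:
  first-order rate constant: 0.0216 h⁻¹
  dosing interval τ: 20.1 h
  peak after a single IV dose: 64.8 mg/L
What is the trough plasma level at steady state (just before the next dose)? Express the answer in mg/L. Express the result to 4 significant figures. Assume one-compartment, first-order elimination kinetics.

e^(−kτ) = e^(−0.02160 × 20.1) = 0.6478
Accumulation ratio R = 1 / (1 − e^(−kτ)) = 1 / (1 − 0.6478) = 2.839
Steady-state trough = C₀ × R × e^(−kτ) = 64.8 × 2.839 × 0.6478 = 119.2 mg/L

119.2 mg/L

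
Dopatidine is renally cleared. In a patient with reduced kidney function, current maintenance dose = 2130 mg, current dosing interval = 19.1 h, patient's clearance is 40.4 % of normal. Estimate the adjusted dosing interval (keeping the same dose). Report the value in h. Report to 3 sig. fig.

47.3 h

To keep the same average steady-state level, dosing rate must scale with clearance.
CL ratio = 40.4 / 100 = 0.4040
New interval (same dose) = 19.1 / 0.4040 = 47.28 h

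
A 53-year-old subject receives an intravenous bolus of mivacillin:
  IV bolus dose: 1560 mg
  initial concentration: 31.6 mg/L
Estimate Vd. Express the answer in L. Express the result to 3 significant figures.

49.4 L

Vd = Dose / C₀ = 1560 / 31.6 = 49.37 L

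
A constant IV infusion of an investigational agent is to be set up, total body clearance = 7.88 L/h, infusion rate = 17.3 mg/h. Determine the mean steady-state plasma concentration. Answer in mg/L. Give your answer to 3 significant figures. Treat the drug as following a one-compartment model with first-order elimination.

2.20 mg/L

At steady state Css = R₀ / CL = 17.3 / 7.880 = 2.195 mg/L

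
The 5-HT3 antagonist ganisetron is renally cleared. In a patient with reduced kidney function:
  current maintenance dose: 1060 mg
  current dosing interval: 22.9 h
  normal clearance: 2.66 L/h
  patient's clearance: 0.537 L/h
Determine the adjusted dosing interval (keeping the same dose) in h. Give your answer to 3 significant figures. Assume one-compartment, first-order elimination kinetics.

113 h

To keep the same average steady-state level, dosing rate must scale with clearance.
CL ratio = 0.537 / 2.66 = 0.2019
New interval (same dose) = 22.9 / 0.2019 = 113.4 h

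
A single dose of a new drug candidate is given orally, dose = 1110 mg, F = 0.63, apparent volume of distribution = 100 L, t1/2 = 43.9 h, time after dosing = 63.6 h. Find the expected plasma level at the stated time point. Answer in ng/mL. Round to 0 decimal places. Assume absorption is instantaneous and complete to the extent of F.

Amount reaching circulation = F × Dose = 0.63 × 1110 = 699.3 mg
C₀ = F·Dose / Vd = 699.3 / 100 = 6.993 mg/L
k = ln2 / t½ = 0.693147 / 43.9 = 0.01579 h⁻¹
C = C₀ · e^(−k·t) = 6.993 × e^(−0.01579 × 63.6)
  = 6.993 × 0.3663 = 2.562 mg/L
Convert: 2.562 mg/L × 1000 = 2562 ng/mL

2562 ng/mL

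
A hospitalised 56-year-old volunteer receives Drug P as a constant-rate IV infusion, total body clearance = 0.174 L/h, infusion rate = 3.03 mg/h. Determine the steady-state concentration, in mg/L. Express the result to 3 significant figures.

At steady state Css = R₀ / CL = 3.03 / 0.1740 = 17.41 mg/L

17.4 mg/L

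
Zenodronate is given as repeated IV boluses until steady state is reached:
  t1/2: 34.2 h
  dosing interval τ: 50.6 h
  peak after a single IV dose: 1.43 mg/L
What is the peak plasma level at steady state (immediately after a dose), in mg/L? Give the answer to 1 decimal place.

2.2 mg/L

k = ln2 / t½ = 0.693147 / 34.2 = 0.02027 h⁻¹
e^(−kτ) = e^(−0.02027 × 50.6) = 0.3586
Accumulation ratio R = 1 / (1 − e^(−kτ)) = 1 / (1 − 0.3586) = 1.559
Steady-state peak = C₀ × R = 1.43 × 1.559 = 2.229 mg/L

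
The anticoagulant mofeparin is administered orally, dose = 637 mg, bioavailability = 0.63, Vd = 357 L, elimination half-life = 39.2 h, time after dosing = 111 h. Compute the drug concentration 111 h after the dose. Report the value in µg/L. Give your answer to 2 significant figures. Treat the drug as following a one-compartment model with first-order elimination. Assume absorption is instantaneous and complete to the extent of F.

Amount reaching circulation = F × Dose = 0.63 × 637.0 = 401.3 mg
C₀ = F·Dose / Vd = 401.3 / 357 = 1.124 mg/L
k = ln2 / t½ = 0.693147 / 39.2 = 0.01768 h⁻¹
C = C₀ · e^(−k·t) = 1.124 × e^(−0.01768 × 111)
  = 1.124 × 0.1405 = 0.1579 mg/L
Convert: 0.1579 mg/L × 1000 = 157.9 µg/L

160 µg/L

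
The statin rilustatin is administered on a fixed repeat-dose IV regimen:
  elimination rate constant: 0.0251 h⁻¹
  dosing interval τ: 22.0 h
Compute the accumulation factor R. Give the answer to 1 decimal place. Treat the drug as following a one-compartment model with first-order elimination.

2.4

e^(−kτ) = e^(−0.02510 × 22.0) = 0.5757
Accumulation ratio R = 1 / (1 − e^(−kτ)) = 1 / (1 − 0.5757) = 2.357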